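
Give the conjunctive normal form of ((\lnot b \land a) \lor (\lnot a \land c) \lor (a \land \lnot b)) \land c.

((\lnot b \land a) \lor (\lnot a \land c) \lor (a \land \lnot b)) \land c
= (\lnot b \lor \lnot a \lor a) \land (\lnot b \lor \lnot a \lor \lnot b) \land (\lnot b \lor c \lor a) \land (\lnot b \lor c \lor \lnot b) \land (a \lor \lnot a \lor a) \land (a \lor \lnot a \lor \lnot b) \land (a \lor c \lor a) \land (a \lor c \lor \lnot b) \land c   [distribute \lor over \land]
= (\lnot b \lor \lnot a) \land c   [simplify]

(\lnot b \lor \lnot a) \land c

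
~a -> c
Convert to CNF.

~a -> c
≡ ~~a | c   (eliminate ->)
≡ a | c   (double negation)

a | c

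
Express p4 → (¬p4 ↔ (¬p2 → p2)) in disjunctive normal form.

¬p4 ∨ (p4 ∧ ¬p2)

p4 → (¬p4 ↔ (¬p2 → p2))
≡ ¬p4 ∨ (¬p4 ↔ (¬p2 → p2))   (eliminate →)
≡ ¬p4 ∨ ((¬p4 → (¬p2 → p2)) ∧ ((¬p2 → p2) → ¬p4))   (eliminate ↔)
≡ ¬p4 ∨ ((¬¬p4 ∨ (¬p2 → p2)) ∧ ((¬p2 → p2) → ¬p4))   (eliminate →)
≡ ¬p4 ∨ ((¬¬p4 ∨ ¬¬p2 ∨ p2) ∧ ((¬p2 → p2) → ¬p4))   (eliminate →)
≡ ¬p4 ∨ ((¬¬p4 ∨ ¬¬p2 ∨ p2) ∧ (¬(¬p2 → p2) ∨ ¬p4))   (eliminate →)
≡ ¬p4 ∨ ((¬¬p4 ∨ ¬¬p2 ∨ p2) ∧ (¬(¬¬p2 ∨ p2) ∨ ¬p4))   (eliminate →)
≡ ¬p4 ∨ ((p4 ∨ ¬¬p2 ∨ p2) ∧ (¬(¬¬p2 ∨ p2) ∨ ¬p4))   (double negation)
≡ ¬p4 ∨ ((p4 ∨ p2 ∨ p2) ∧ (¬(¬¬p2 ∨ p2) ∨ ¬p4))   (double negation)
≡ ¬p4 ∨ ((p4 ∨ p2 ∨ p2) ∧ ((¬¬¬p2 ∧ ¬p2) ∨ ¬p4))   (De Morgan)
≡ ¬p4 ∨ ((p4 ∨ p2 ∨ p2) ∧ ((¬p2 ∧ ¬p2) ∨ ¬p4))   (double negation)
≡ ¬p4 ∨ (p4 ∧ ¬p2 ∧ ¬p2) ∨ (p4 ∧ ¬p4) ∨ (p2 ∧ ¬p2 ∧ ¬p2) ∨ (p2 ∧ ¬p4) ∨ (p2 ∧ ¬p2 ∧ ¬p2) ∨ (p2 ∧ ¬p4)   (distribute ∧ over ∨)
≡ ¬p4 ∨ (p4 ∧ ¬p2)   (simplify)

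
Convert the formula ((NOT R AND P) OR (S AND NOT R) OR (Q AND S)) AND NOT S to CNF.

(NOT R OR S) AND (NOT R OR Q) AND (P OR S) AND NOT S

((NOT R AND P) OR (S AND NOT R) OR (Q AND S)) AND NOT S
⇔ (NOT R OR S OR Q) AND (NOT R OR S OR S) AND (NOT R OR NOT R OR Q) AND (NOT R OR NOT R OR S) AND (P OR S OR Q) AND (P OR S OR S) AND (P OR NOT R OR Q) AND (P OR NOT R OR S) AND NOT S   (distribute OR over AND)
⇔ (NOT R OR S) AND (NOT R OR Q) AND (P OR S) AND NOT S   (simplify)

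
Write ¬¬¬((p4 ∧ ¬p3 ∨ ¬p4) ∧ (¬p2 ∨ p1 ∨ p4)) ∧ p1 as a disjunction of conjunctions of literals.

p3 ∧ p4 ∧ p1

¬¬¬((p4 ∧ ¬p3 ∨ ¬p4) ∧ (¬p2 ∨ p1 ∨ p4)) ∧ p1
≡ ¬((p4 ∧ ¬p3 ∨ ¬p4) ∧ (¬p2 ∨ p1 ∨ p4)) ∧ p1   [double negation]
≡ (¬(p4 ∧ ¬p3 ∨ ¬p4) ∨ ¬(¬p2 ∨ p1 ∨ p4)) ∧ p1   [De Morgan]
≡ (¬(p4 ∧ ¬p3) ∧ ¬¬p4 ∨ ¬(¬p2 ∨ p1 ∨ p4)) ∧ p1   [De Morgan]
≡ ((¬p4 ∨ ¬¬p3) ∧ ¬¬p4 ∨ ¬(¬p2 ∨ p1 ∨ p4)) ∧ p1   [De Morgan]
≡ ((¬p4 ∨ p3) ∧ ¬¬p4 ∨ ¬(¬p2 ∨ p1 ∨ p4)) ∧ p1   [double negation]
≡ ((¬p4 ∨ p3) ∧ p4 ∨ ¬(¬p2 ∨ p1 ∨ p4)) ∧ p1   [double negation]
≡ ((¬p4 ∨ p3) ∧ p4 ∨ ¬¬p2 ∧ ¬p1 ∧ ¬p4) ∧ p1   [De Morgan]
≡ ((¬p4 ∨ p3) ∧ p4 ∨ p2 ∧ ¬p1 ∧ ¬p4) ∧ p1   [double negation]
≡ ¬p4 ∧ p4 ∧ p1 ∨ p3 ∧ p4 ∧ p1 ∨ p2 ∧ ¬p1 ∧ ¬p4 ∧ p1   [distribute ∧ over ∨]
≡ p3 ∧ p4 ∧ p1   [simplify]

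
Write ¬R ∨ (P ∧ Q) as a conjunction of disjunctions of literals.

(¬R ∨ P) ∧ (¬R ∨ Q)

¬R ∨ (P ∧ Q)
≡ (¬R ∨ P) ∧ (¬R ∨ Q)   — distribute ∨ over ∧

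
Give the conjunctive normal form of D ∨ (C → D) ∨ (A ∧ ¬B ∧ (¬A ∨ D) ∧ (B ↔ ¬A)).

D ∨ (C → D) ∨ (A ∧ ¬B ∧ (¬A ∨ D) ∧ (B ↔ ¬A))
≡ D ∨ ¬C ∨ D ∨ (A ∧ ¬B ∧ (¬A ∨ D) ∧ (B ↔ ¬A))   (eliminate →)
≡ D ∨ ¬C ∨ D ∨ (A ∧ ¬B ∧ (¬A ∨ D) ∧ (B → ¬A) ∧ (¬A → B))   (eliminate ↔)
≡ D ∨ ¬C ∨ D ∨ (A ∧ ¬B ∧ (¬A ∨ D) ∧ (¬B ∨ ¬A) ∧ (¬A → B))   (eliminate →)
≡ D ∨ ¬C ∨ D ∨ (A ∧ ¬B ∧ (¬A ∨ D) ∧ (¬B ∨ ¬A) ∧ (¬¬A ∨ B))   (eliminate →)
≡ D ∨ ¬C ∨ D ∨ (A ∧ ¬B ∧ (¬A ∨ D) ∧ (¬B ∨ ¬A) ∧ (A ∨ B))   (double negation)
≡ (D ∨ ¬C ∨ D ∨ A) ∧ (D ∨ ¬C ∨ D ∨ ¬B) ∧ (D ∨ ¬C ∨ D ∨ ¬A ∨ D) ∧ (D ∨ ¬C ∨ D ∨ ¬B ∨ ¬A) ∧ (D ∨ ¬C ∨ D ∨ A ∨ B)   (distribute ∨ over ∧)
≡ (D ∨ ¬C ∨ A) ∧ (D ∨ ¬C ∨ ¬B) ∧ (D ∨ ¬C ∨ ¬A)   (simplify)

(D ∨ ¬C ∨ A) ∧ (D ∨ ¬C ∨ ¬B) ∧ (D ∨ ¬C ∨ ¬A)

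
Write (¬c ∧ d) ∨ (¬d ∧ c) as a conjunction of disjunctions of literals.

(¬c ∧ d) ∨ (¬d ∧ c)
⇔ (¬c ∨ ¬d) ∧ (¬c ∨ c) ∧ (d ∨ ¬d) ∧ (d ∨ c)   [distribute ∨ over ∧]
⇔ (¬c ∨ ¬d) ∧ (d ∨ c)   [simplify]

(¬c ∨ ¬d) ∧ (d ∨ c)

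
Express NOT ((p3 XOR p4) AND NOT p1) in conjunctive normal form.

NOT ((p3 XOR p4) AND NOT p1)
≡ NOT ((p3 OR p4) AND NOT (p3 AND p4) AND NOT p1)   — expand XOR
≡ NOT (p3 OR p4) OR NOT NOT (p3 AND p4) OR NOT NOT p1   — De Morgan
≡ (NOT p3 AND NOT p4) OR NOT NOT (p3 AND p4) OR NOT NOT p1   — De Morgan
≡ (NOT p3 AND NOT p4) OR (p3 AND p4) OR NOT NOT p1   — double negation
≡ (NOT p3 AND NOT p4) OR (p3 AND p4) OR p1   — double negation
≡ (NOT p3 OR p3 OR p1) AND (NOT p3 OR p4 OR p1) AND (NOT p4 OR p3 OR p1) AND (NOT p4 OR p4 OR p1)   — distribute OR over AND
≡ (NOT p3 OR p4 OR p1) AND (NOT p4 OR p3 OR p1)   — simplify

(NOT p3 OR p4 OR p1) AND (NOT p4 OR p3 OR p1)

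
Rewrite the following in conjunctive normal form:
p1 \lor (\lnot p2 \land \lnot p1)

p1 \lor \lnot p2

p1 \lor (\lnot p2 \land \lnot p1)
⇔ (p1 \lor \lnot p2) \land (p1 \lor \lnot p1)   [distribute \lor over \land]
⇔ p1 \lor \lnot p2   [simplify]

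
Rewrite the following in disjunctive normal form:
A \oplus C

A \oplus C
≡ (A \land \lnot C) \lor (\lnot A \land C)   — expand \oplus

(A \land \lnot C) \lor (\lnot A \land C)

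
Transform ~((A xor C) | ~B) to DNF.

(~A & ~C & B) | (C & A & B)

~((A xor C) | ~B)
≡ ~((A & ~C) | (~A & C) | ~B)   (expand xor)
≡ ~(A & ~C) & ~(~A & C) & ~~B   (De Morgan)
≡ (~A | ~~C) & ~(~A & C) & ~~B   (De Morgan)
≡ (~A | C) & ~(~A & C) & ~~B   (double negation)
≡ (~A | C) & (~~A | ~C) & ~~B   (De Morgan)
≡ (~A | C) & (A | ~C) & ~~B   (double negation)
≡ (~A | C) & (A | ~C) & B   (double negation)
≡ (~A & A & B) | (~A & ~C & B) | (C & A & B) | (C & ~C & B)   (distribute & over |)
≡ (~A & ~C & B) | (C & A & B)   (simplify)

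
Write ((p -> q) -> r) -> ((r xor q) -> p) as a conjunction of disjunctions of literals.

((p -> q) -> r) -> ((r xor q) -> p)
⇔ ~((p -> q) -> r) | ((r xor q) -> p)   [eliminate ->]
⇔ ~(~(p -> q) | r) | ((r xor q) -> p)   [eliminate ->]
⇔ ~(~(~p | q) | r) | ((r xor q) -> p)   [eliminate ->]
⇔ ~(~(~p | q) | r) | ~(r xor q) | p   [eliminate ->]
⇔ ~(~(~p | q) | r) | ~((r | q) & ~(r & q)) | p   [expand xor]
⇔ (~~(~p | q) & ~r) | ~((r | q) & ~(r & q)) | p   [De Morgan]
⇔ ((~p | q) & ~r) | ~((r | q) & ~(r & q)) | p   [double negation]
⇔ ((~p | q) & ~r) | ~(r | q) | ~~(r & q) | p   [De Morgan]
⇔ ((~p | q) & ~r) | (~r & ~q) | ~~(r & q) | p   [De Morgan]
⇔ ((~p | q) & ~r) | (~r & ~q) | (r & q) | p   [double negation]
⇔ (~p | q | ~r | r | p) & (~p | q | ~r | q | p) & (~p | q | ~q | r | p) & (~p | q | ~q | q | p) & (~r | ~r | r | p) & (~r | ~r | q | p) & (~r | ~q | r | p) & (~r | ~q | q | p)   [distribute | over &]
⇔ ~r | q | p   [simplify]

~r | q | p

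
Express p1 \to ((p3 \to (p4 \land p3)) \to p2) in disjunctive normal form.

p1 \to ((p3 \to (p4 \land p3)) \to p2)
⇔ \lnot p1 \lor ((p3 \to (p4 \land p3)) \to p2)   (eliminate \to)
⇔ \lnot p1 \lor \lnot (p3 \to (p4 \land p3)) \lor p2   (eliminate \to)
⇔ \lnot p1 \lor \lnot (\lnot p3 \lor (p4 \land p3)) \lor p2   (eliminate \to)
⇔ \lnot p1 \lor (\lnot \lnot p3 \land \lnot (p4 \land p3)) \lor p2   (De Morgan)
⇔ \lnot p1 \lor (p3 \land \lnot (p4 \land p3)) \lor p2   (double negation)
⇔ \lnot p1 \lor (p3 \land (\lnot p4 \lor \lnot p3)) \lor p2   (De Morgan)
⇔ \lnot p1 \lor (p3 \land \lnot p4) \lor (p3 \land \lnot p3) \lor p2   (distribute \land over \lor)
⇔ \lnot p1 \lor (p3 \land \lnot p4) \lor p2   (simplify)

\lnot p1 \lor (p3 \land \lnot p4) \lor p2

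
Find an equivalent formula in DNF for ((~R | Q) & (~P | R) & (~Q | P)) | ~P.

(Q & R & P) | ~P

((~R | Q) & (~P | R) & (~Q | P)) | ~P
= (~R & ~P & ~Q) | (~R & ~P & P) | (~R & R & ~Q) | (~R & R & P) | (Q & ~P & ~Q) | (Q & ~P & P) | (Q & R & ~Q) | (Q & R & P) | ~P
= (Q & R & P) | ~P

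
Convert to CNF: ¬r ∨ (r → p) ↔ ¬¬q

(r ∨ q) ∧ (¬p ∨ q) ∧ (¬q ∨ ¬r ∨ p)

¬r ∨ (r → p) ↔ ¬¬q
≡ (¬r ∨ (r → p) → ¬¬q) ∧ (¬¬q → ¬r ∨ (r → p))   [eliminate ↔]
≡ (¬(¬r ∨ (r → p)) ∨ ¬¬q) ∧ (¬¬q → ¬r ∨ (r → p))   [eliminate →]
≡ (¬(¬r ∨ ¬r ∨ p) ∨ ¬¬q) ∧ (¬¬q → ¬r ∨ (r → p))   [eliminate →]
≡ (¬(¬r ∨ ¬r ∨ p) ∨ ¬¬q) ∧ (¬¬¬q ∨ ¬r ∨ (r → p))   [eliminate →]
≡ (¬(¬r ∨ ¬r ∨ p) ∨ ¬¬q) ∧ (¬¬¬q ∨ ¬r ∨ ¬r ∨ p)   [eliminate →]
≡ (¬¬r ∧ ¬¬r ∧ ¬p ∨ ¬¬q) ∧ (¬¬¬q ∨ ¬r ∨ ¬r ∨ p)   [De Morgan]
≡ (r ∧ ¬¬r ∧ ¬p ∨ ¬¬q) ∧ (¬¬¬q ∨ ¬r ∨ ¬r ∨ p)   [double negation]
≡ (r ∧ r ∧ ¬p ∨ ¬¬q) ∧ (¬¬¬q ∨ ¬r ∨ ¬r ∨ p)   [double negation]
≡ (r ∧ r ∧ ¬p ∨ q) ∧ (¬¬¬q ∨ ¬r ∨ ¬r ∨ p)   [double negation]
≡ (r ∧ r ∧ ¬p ∨ q) ∧ (¬q ∨ ¬r ∨ ¬r ∨ p)   [double negation]
≡ (r ∨ q) ∧ (r ∨ q) ∧ (¬p ∨ q) ∧ (¬q ∨ ¬r ∨ ¬r ∨ p)   [distribute ∨ over ∧]
≡ (r ∨ q) ∧ (¬p ∨ q) ∧ (¬q ∨ ¬r ∨ p)   [simplify]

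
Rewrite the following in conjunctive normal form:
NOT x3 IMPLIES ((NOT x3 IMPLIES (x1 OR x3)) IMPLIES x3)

x3 OR NOT x1

NOT x3 IMPLIES ((NOT x3 IMPLIES (x1 OR x3)) IMPLIES x3)
≡ NOT NOT x3 OR ((NOT x3 IMPLIES (x1 OR x3)) IMPLIES x3)   [eliminate IMPLIES]
≡ NOT NOT x3 OR NOT (NOT x3 IMPLIES (x1 OR x3)) OR x3   [eliminate IMPLIES]
≡ NOT NOT x3 OR NOT (NOT NOT x3 OR x1 OR x3) OR x3   [eliminate IMPLIES]
≡ x3 OR NOT (NOT NOT x3 OR x1 OR x3) OR x3   [double negation]
≡ x3 OR (NOT NOT NOT x3 AND NOT x1 AND NOT x3) OR x3   [De Morgan]
≡ x3 OR (NOT x3 AND NOT x1 AND NOT x3) OR x3   [double negation]
≡ (x3 OR NOT x3 OR x3) AND (x3 OR NOT x1 OR x3) AND (x3 OR NOT x3 OR x3)   [distribute OR over AND]
≡ x3 OR NOT x1   [simplify]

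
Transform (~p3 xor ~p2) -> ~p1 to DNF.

(~p3 xor ~p2) -> ~p1
⇔ ~(~p3 xor ~p2) | ~p1   [eliminate ->]
⇔ ~((~p3 & ~~p2) | (~~p3 & ~p2)) | ~p1   [expand xor]
⇔ (~(~p3 & ~~p2) & ~(~~p3 & ~p2)) | ~p1   [De Morgan]
⇔ ((~~p3 | ~~~p2) & ~(~~p3 & ~p2)) | ~p1   [De Morgan]
⇔ ((p3 | ~~~p2) & ~(~~p3 & ~p2)) | ~p1   [double negation]
⇔ ((p3 | ~p2) & ~(~~p3 & ~p2)) | ~p1   [double negation]
⇔ ((p3 | ~p2) & (~~~p3 | ~~p2)) | ~p1   [De Morgan]
⇔ ((p3 | ~p2) & (~p3 | ~~p2)) | ~p1   [double negation]
⇔ ((p3 | ~p2) & (~p3 | p2)) | ~p1   [double negation]
⇔ (p3 & ~p3) | (p3 & p2) | (~p2 & ~p3) | (~p2 & p2) | ~p1   [distribute & over |]
⇔ (p3 & p2) | (~p2 & ~p3) | ~p1   [simplify]

(p3 & p2) | (~p2 & ~p3) | ~p1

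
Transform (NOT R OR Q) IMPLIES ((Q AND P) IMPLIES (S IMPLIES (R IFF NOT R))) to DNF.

(NOT R OR Q) IMPLIES ((Q AND P) IMPLIES (S IMPLIES (R IFF NOT R)))
≡ NOT (NOT R OR Q) OR ((Q AND P) IMPLIES (S IMPLIES (R IFF NOT R)))   [eliminate IMPLIES]
≡ NOT (NOT R OR Q) OR NOT (Q AND P) OR (S IMPLIES (R IFF NOT R))   [eliminate IMPLIES]
≡ NOT (NOT R OR Q) OR NOT (Q AND P) OR NOT S OR (R IFF NOT R)   [eliminate IMPLIES]
≡ NOT (NOT R OR Q) OR NOT (Q AND P) OR NOT S OR ((R IMPLIES NOT R) AND (NOT R IMPLIES R))   [eliminate IFF]
≡ NOT (NOT R OR Q) OR NOT (Q AND P) OR NOT S OR ((NOT R OR NOT R) AND (NOT R IMPLIES R))   [eliminate IMPLIES]
≡ NOT (NOT R OR Q) OR NOT (Q AND P) OR NOT S OR ((NOT R OR NOT R) AND (NOT NOT R OR R))   [eliminate IMPLIES]
≡ (NOT NOT R AND NOT Q) OR NOT (Q AND P) OR NOT S OR ((NOT R OR NOT R) AND (NOT NOT R OR R))   [De Morgan]
≡ (R AND NOT Q) OR NOT (Q AND P) OR NOT S OR ((NOT R OR NOT R) AND (NOT NOT R OR R))   [double negation]
≡ (R AND NOT Q) OR NOT Q OR NOT P OR NOT S OR ((NOT R OR NOT R) AND (NOT NOT R OR R))   [De Morgan]
≡ (R AND NOT Q) OR NOT Q OR NOT P OR NOT S OR ((NOT R OR NOT R) AND (R OR R))   [double negation]
≡ (R AND NOT Q) OR NOT Q OR NOT P OR NOT S OR (NOT R AND R) OR (NOT R AND R) OR (NOT R AND R) OR (NOT R AND R)   [distribute AND over OR]
≡ NOT Q OR NOT P OR NOT S   [simplify]

NOT Q OR NOT P OR NOT S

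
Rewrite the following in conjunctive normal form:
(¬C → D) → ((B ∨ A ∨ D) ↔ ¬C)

(¬C ∨ ¬B) ∧ (¬C ∨ ¬A) ∧ (¬C ∨ ¬D)

(¬C → D) → ((B ∨ A ∨ D) ↔ ¬C)
⇔ ¬(¬C → D) ∨ ((B ∨ A ∨ D) ↔ ¬C)   — eliminate →
⇔ ¬(¬¬C ∨ D) ∨ ((B ∨ A ∨ D) ↔ ¬C)   — eliminate →
⇔ ¬(¬¬C ∨ D) ∨ (((B ∨ A ∨ D) → ¬C) ∧ (¬C → (B ∨ A ∨ D)))   — eliminate ↔
⇔ ¬(¬¬C ∨ D) ∨ ((¬(B ∨ A ∨ D) ∨ ¬C) ∧ (¬C → (B ∨ A ∨ D)))   — eliminate →
⇔ ¬(¬¬C ∨ D) ∨ ((¬(B ∨ A ∨ D) ∨ ¬C) ∧ (¬¬C ∨ B ∨ A ∨ D))   — eliminate →
⇔ (¬¬¬C ∧ ¬D) ∨ ((¬(B ∨ A ∨ D) ∨ ¬C) ∧ (¬¬C ∨ B ∨ A ∨ D))   — De Morgan
⇔ (¬C ∧ ¬D) ∨ ((¬(B ∨ A ∨ D) ∨ ¬C) ∧ (¬¬C ∨ B ∨ A ∨ D))   — double negation
⇔ (¬C ∧ ¬D) ∨ (((¬B ∧ ¬A ∧ ¬D) ∨ ¬C) ∧ (¬¬C ∨ B ∨ A ∨ D))   — De Morgan
⇔ (¬C ∧ ¬D) ∨ (((¬B ∧ ¬A ∧ ¬D) ∨ ¬C) ∧ (C ∨ B ∨ A ∨ D))   — double negation
⇔ (¬C ∨ ¬B ∨ ¬C) ∧ (¬C ∨ ¬A ∨ ¬C) ∧ (¬C ∨ ¬D ∨ ¬C) ∧ (¬C ∨ C ∨ B ∨ A ∨ D) ∧ (¬D ∨ ¬B ∨ ¬C) ∧ (¬D ∨ ¬A ∨ ¬C) ∧ (¬D ∨ ¬D ∨ ¬C) ∧ (¬D ∨ C ∨ B ∨ A ∨ D)   — distribute ∨ over ∧
⇔ (¬C ∨ ¬B) ∧ (¬C ∨ ¬A) ∧ (¬C ∨ ¬D)   — simplify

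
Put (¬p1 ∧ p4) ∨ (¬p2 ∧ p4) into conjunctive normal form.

(¬p1 ∨ ¬p2) ∧ p4

(¬p1 ∧ p4) ∨ (¬p2 ∧ p4)
⇔ (¬p1 ∨ ¬p2) ∧ (¬p1 ∨ p4) ∧ (p4 ∨ ¬p2) ∧ (p4 ∨ p4)   — distribute ∨ over ∧
⇔ (¬p1 ∨ ¬p2) ∧ p4   — simplify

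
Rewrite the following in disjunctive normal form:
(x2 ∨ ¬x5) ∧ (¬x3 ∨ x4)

(x2 ∧ ¬x3) ∨ (x2 ∧ x4) ∨ (¬x5 ∧ ¬x3) ∨ (¬x5 ∧ x4)

(x2 ∨ ¬x5) ∧ (¬x3 ∨ x4)
≡ (x2 ∧ ¬x3) ∨ (x2 ∧ x4) ∨ (¬x5 ∧ ¬x3) ∨ (¬x5 ∧ x4)   (distribute ∧ over ∨)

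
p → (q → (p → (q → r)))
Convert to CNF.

p → (q → (p → (q → r)))
≡ ¬p ∨ (q → (p → (q → r)))   [eliminate →]
≡ ¬p ∨ ¬q ∨ (p → (q → r))   [eliminate →]
≡ ¬p ∨ ¬q ∨ ¬p ∨ (q → r)   [eliminate →]
≡ ¬p ∨ ¬q ∨ ¬p ∨ ¬q ∨ r   [eliminate →]
≡ ¬p ∨ ¬q ∨ r   [simplify]

¬p ∨ ¬q ∨ r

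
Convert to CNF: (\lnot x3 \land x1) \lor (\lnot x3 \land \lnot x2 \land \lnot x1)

\lnot x3 \land (x1 \lor \lnot x2)

(\lnot x3 \land x1) \lor (\lnot x3 \land \lnot x2 \land \lnot x1)
⇔ (\lnot x3 \lor \lnot x3) \land (\lnot x3 \lor \lnot x2) \land (\lnot x3 \lor \lnot x1) \land (x1 \lor \lnot x3) \land (x1 \lor \lnot x2) \land (x1 \lor \lnot x1)   [distribute \lor over \land]
⇔ \lnot x3 \land (x1 \lor \lnot x2)   [simplify]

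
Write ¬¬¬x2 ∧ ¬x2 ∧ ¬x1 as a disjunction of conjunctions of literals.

¬¬¬x2 ∧ ¬x2 ∧ ¬x1
≡ ¬x2 ∧ ¬x2 ∧ ¬x1   — double negation
≡ ¬x2 ∧ ¬x1   — simplify

¬x2 ∧ ¬x1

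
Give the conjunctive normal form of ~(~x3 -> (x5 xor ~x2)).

~(~x3 -> (x5 xor ~x2))
≡ ~(~~x3 | (x5 xor ~x2))   [eliminate ->]
≡ ~(~~x3 | ((x5 | ~x2) & ~(x5 & ~x2)))   [expand xor]
≡ ~~~x3 & ~((x5 | ~x2) & ~(x5 & ~x2))   [De Morgan]
≡ ~x3 & ~((x5 | ~x2) & ~(x5 & ~x2))   [double negation]
≡ ~x3 & (~(x5 | ~x2) | ~~(x5 & ~x2))   [De Morgan]
≡ ~x3 & ((~x5 & ~~x2) | ~~(x5 & ~x2))   [De Morgan]
≡ ~x3 & ((~x5 & x2) | ~~(x5 & ~x2))   [double negation]
≡ ~x3 & ((~x5 & x2) | (x5 & ~x2))   [double negation]
≡ ~x3 & (~x5 | x5) & (~x5 | ~x2) & (x2 | x5) & (x2 | ~x2)   [distribute | over &]
≡ ~x3 & (~x5 | ~x2) & (x2 | x5)   [simplify]

~x3 & (~x5 | ~x2) & (x2 | x5)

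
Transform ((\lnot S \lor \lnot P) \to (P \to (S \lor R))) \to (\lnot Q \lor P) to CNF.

P \lor \lnot Q

((\lnot S \lor \lnot P) \to (P \to (S \lor R))) \to (\lnot Q \lor P)
≡ \lnot ((\lnot S \lor \lnot P) \to (P \to (S \lor R))) \lor \lnot Q \lor P   (eliminate \to)
≡ \lnot (\lnot (\lnot S \lor \lnot P) \lor (P \to (S \lor R))) \lor \lnot Q \lor P   (eliminate \to)
≡ \lnot (\lnot (\lnot S \lor \lnot P) \lor \lnot P \lor S \lor R) \lor \lnot Q \lor P   (eliminate \to)
≡ (\lnot \lnot (\lnot S \lor \lnot P) \land \lnot \lnot P \land \lnot S \land \lnot R) \lor \lnot Q \lor P   (De Morgan)
≡ ((\lnot S \lor \lnot P) \land \lnot \lnot P \land \lnot S \land \lnot R) \lor \lnot Q \lor P   (double negation)
≡ ((\lnot S \lor \lnot P) \land P \land \lnot S \land \lnot R) \lor \lnot Q \lor P   (double negation)
≡ (\lnot S \lor \lnot P \lor \lnot Q \lor P) \land (P \lor \lnot Q \lor P) \land (\lnot S \lor \lnot Q \lor P) \land (\lnot R \lor \lnot Q \lor P)   (distribute \lor over \land)
≡ P \lor \lnot Q   (simplify)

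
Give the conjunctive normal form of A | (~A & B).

A | (~A & B)
⇔ (A | ~A) & (A | B)   [distribute | over &]
⇔ A | B   [simplify]

A | B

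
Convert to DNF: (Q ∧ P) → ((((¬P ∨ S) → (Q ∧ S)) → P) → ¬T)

¬Q ∨ ¬P ∨ ¬T

(Q ∧ P) → ((((¬P ∨ S) → (Q ∧ S)) → P) → ¬T)
⇔ ¬(Q ∧ P) ∨ ((((¬P ∨ S) → (Q ∧ S)) → P) → ¬T)   [eliminate →]
⇔ ¬(Q ∧ P) ∨ ¬(((¬P ∨ S) → (Q ∧ S)) → P) ∨ ¬T   [eliminate →]
⇔ ¬(Q ∧ P) ∨ ¬(¬((¬P ∨ S) → (Q ∧ S)) ∨ P) ∨ ¬T   [eliminate →]
⇔ ¬(Q ∧ P) ∨ ¬(¬(¬(¬P ∨ S) ∨ (Q ∧ S)) ∨ P) ∨ ¬T   [eliminate →]
⇔ ¬Q ∨ ¬P ∨ ¬(¬(¬(¬P ∨ S) ∨ (Q ∧ S)) ∨ P) ∨ ¬T   [De Morgan]
⇔ ¬Q ∨ ¬P ∨ (¬¬(¬(¬P ∨ S) ∨ (Q ∧ S)) ∧ ¬P) ∨ ¬T   [De Morgan]
⇔ ¬Q ∨ ¬P ∨ ((¬(¬P ∨ S) ∨ (Q ∧ S)) ∧ ¬P) ∨ ¬T   [double negation]
⇔ ¬Q ∨ ¬P ∨ (((¬¬P ∧ ¬S) ∨ (Q ∧ S)) ∧ ¬P) ∨ ¬T   [De Morgan]
⇔ ¬Q ∨ ¬P ∨ (((P ∧ ¬S) ∨ (Q ∧ S)) ∧ ¬P) ∨ ¬T   [double negation]
⇔ ¬Q ∨ ¬P ∨ (P ∧ ¬S ∧ ¬P) ∨ (Q ∧ S ∧ ¬P) ∨ ¬T   [distribute ∧ over ∨]
⇔ ¬Q ∨ ¬P ∨ ¬T   [simplify]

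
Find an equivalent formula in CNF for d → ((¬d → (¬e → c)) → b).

¬d ∨ b

d → ((¬d → (¬e → c)) → b)
≡ ¬d ∨ ((¬d → (¬e → c)) → b)   [eliminate →]
≡ ¬d ∨ ¬(¬d → (¬e → c)) ∨ b   [eliminate →]
≡ ¬d ∨ ¬(¬¬d ∨ (¬e → c)) ∨ b   [eliminate →]
≡ ¬d ∨ ¬(¬¬d ∨ ¬¬e ∨ c) ∨ b   [eliminate →]
≡ ¬d ∨ ¬¬¬d ∧ ¬¬¬e ∧ ¬c ∨ b   [De Morgan]
≡ ¬d ∨ ¬d ∧ ¬¬¬e ∧ ¬c ∨ b   [double negation]
≡ ¬d ∨ ¬d ∧ ¬e ∧ ¬c ∨ b   [double negation]
≡ (¬d ∨ ¬d ∨ b) ∧ (¬d ∨ ¬e ∨ b) ∧ (¬d ∨ ¬c ∨ b)   [distribute ∨ over ∧]
≡ ¬d ∨ b   [simplify]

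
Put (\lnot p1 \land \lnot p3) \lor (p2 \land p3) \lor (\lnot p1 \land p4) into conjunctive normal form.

(\lnot p1 \land \lnot p3) \lor (p2 \land p3) \lor (\lnot p1 \land p4)
≡ (\lnot p1 \lor p2 \lor \lnot p1) \land (\lnot p1 \lor p2 \lor p4) \land (\lnot p1 \lor p3 \lor \lnot p1) \land (\lnot p1 \lor p3 \lor p4) \land (\lnot p3 \lor p2 \lor \lnot p1) \land (\lnot p3 \lor p2 \lor p4) \land (\lnot p3 \lor p3 \lor \lnot p1) \land (\lnot p3 \lor p3 \lor p4)   [distribute \lor over \land]
≡ (\lnot p1 \lor p2) \land (\lnot p1 \lor p3) \land (\lnot p3 \lor p2 \lor p4)   [simplify]

(\lnot p1 \lor p2) \land (\lnot p1 \lor p3) \land (\lnot p3 \lor p2 \lor p4)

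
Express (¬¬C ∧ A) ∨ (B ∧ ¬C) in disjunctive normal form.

(C ∧ A) ∨ (B ∧ ¬C)

(¬¬C ∧ A) ∨ (B ∧ ¬C)
≡ (C ∧ A) ∨ (B ∧ ¬C)   [double negation]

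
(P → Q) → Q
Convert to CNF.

(P → Q) → Q
= ¬(P → Q) ∨ Q   [eliminate →]
= ¬(¬P ∨ Q) ∨ Q   [eliminate →]
= (¬¬P ∧ ¬Q) ∨ Q   [De Morgan]
= (P ∧ ¬Q) ∨ Q   [double negation]
= (P ∨ Q) ∧ (¬Q ∨ Q)   [distribute ∨ over ∧]
= P ∨ Q   [simplify]

P ∨ Q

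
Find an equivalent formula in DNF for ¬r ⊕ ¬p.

(¬r ∧ p) ∨ (r ∧ ¬p)

¬r ⊕ ¬p
= (¬r ∧ ¬¬p) ∨ (¬¬r ∧ ¬p)   (expand ⊕)
= (¬r ∧ p) ∨ (¬¬r ∧ ¬p)   (double negation)
= (¬r ∧ p) ∨ (r ∧ ¬p)   (double negation)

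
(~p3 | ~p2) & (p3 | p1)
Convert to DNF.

(~p3 | ~p2) & (p3 | p1)
= (~p3 & p3) | (~p3 & p1) | (~p2 & p3) | (~p2 & p1)   [distribute & over |]
= (~p3 & p1) | (~p2 & p3) | (~p2 & p1)   [simplify]

(~p3 & p1) | (~p2 & p3) | (~p2 & p1)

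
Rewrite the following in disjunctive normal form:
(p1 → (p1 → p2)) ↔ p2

(p1 ∧ ¬p2) ∨ p2

(p1 → (p1 → p2)) ↔ p2
⇔ ((p1 → (p1 → p2)) → p2) ∧ (p2 → (p1 → (p1 → p2)))
⇔ (¬(p1 → (p1 → p2)) ∨ p2) ∧ (p2 → (p1 → (p1 → p2)))
⇔ (¬(¬p1 ∨ (p1 → p2)) ∨ p2) ∧ (p2 → (p1 → (p1 → p2)))
⇔ (¬(¬p1 ∨ ¬p1 ∨ p2) ∨ p2) ∧ (p2 → (p1 → (p1 → p2)))
⇔ (¬(¬p1 ∨ ¬p1 ∨ p2) ∨ p2) ∧ (¬p2 ∨ (p1 → (p1 → p2)))
⇔ (¬(¬p1 ∨ ¬p1 ∨ p2) ∨ p2) ∧ (¬p2 ∨ ¬p1 ∨ (p1 → p2))
⇔ (¬(¬p1 ∨ ¬p1 ∨ p2) ∨ p2) ∧ (¬p2 ∨ ¬p1 ∨ ¬p1 ∨ p2)
⇔ ((¬¬p1 ∧ ¬¬p1 ∧ ¬p2) ∨ p2) ∧ (¬p2 ∨ ¬p1 ∨ ¬p1 ∨ p2)
⇔ ((p1 ∧ ¬¬p1 ∧ ¬p2) ∨ p2) ∧ (¬p2 ∨ ¬p1 ∨ ¬p1 ∨ p2)
⇔ ((p1 ∧ p1 ∧ ¬p2) ∨ p2) ∧ (¬p2 ∨ ¬p1 ∨ ¬p1 ∨ p2)
⇔ (p1 ∧ p1 ∧ ¬p2 ∧ ¬p2) ∨ (p1 ∧ p1 ∧ ¬p2 ∧ ¬p1) ∨ (p1 ∧ p1 ∧ ¬p2 ∧ ¬p1) ∨ (p1 ∧ p1 ∧ ¬p2 ∧ p2) ∨ (p2 ∧ ¬p2) ∨ (p2 ∧ ¬p1) ∨ (p2 ∧ ¬p1) ∨ (p2 ∧ p2)
⇔ (p1 ∧ ¬p2) ∨ p2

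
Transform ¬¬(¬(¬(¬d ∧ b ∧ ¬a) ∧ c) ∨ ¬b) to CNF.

¬¬(¬(¬(¬d ∧ b ∧ ¬a) ∧ c) ∨ ¬b)
≡ ¬(¬(¬d ∧ b ∧ ¬a) ∧ c) ∨ ¬b
≡ ¬¬(¬d ∧ b ∧ ¬a) ∨ ¬c ∨ ¬b
≡ (¬d ∧ b ∧ ¬a) ∨ ¬c ∨ ¬b
≡ (¬d ∨ ¬c ∨ ¬b) ∧ (b ∨ ¬c ∨ ¬b) ∧ (¬a ∨ ¬c ∨ ¬b)
≡ (¬d ∨ ¬c ∨ ¬b) ∧ (¬a ∨ ¬c ∨ ¬b)

(¬d ∨ ¬c ∨ ¬b) ∧ (¬a ∨ ¬c ∨ ¬b)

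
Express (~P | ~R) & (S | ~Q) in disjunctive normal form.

(~P | ~R) & (S | ~Q)
≡ (~P & S) | (~P & ~Q) | (~R & S) | (~R & ~Q)   [distribute & over |]

(~P & S) | (~P & ~Q) | (~R & S) | (~R & ~Q)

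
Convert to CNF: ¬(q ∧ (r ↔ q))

¬(q ∧ (r ↔ q))
≡ ¬(q ∧ (r → q) ∧ (q → r))   (eliminate ↔)
≡ ¬(q ∧ (¬r ∨ q) ∧ (q → r))   (eliminate →)
≡ ¬(q ∧ (¬r ∨ q) ∧ (¬q ∨ r))   (eliminate →)
≡ ¬q ∨ ¬(¬r ∨ q) ∨ ¬(¬q ∨ r)   (De Morgan)
≡ ¬q ∨ (¬¬r ∧ ¬q) ∨ ¬(¬q ∨ r)   (De Morgan)
≡ ¬q ∨ (r ∧ ¬q) ∨ ¬(¬q ∨ r)   (double negation)
≡ ¬q ∨ (r ∧ ¬q) ∨ (¬¬q ∧ ¬r)   (De Morgan)
≡ ¬q ∨ (r ∧ ¬q) ∨ (q ∧ ¬r)   (double negation)
≡ (¬q ∨ r ∨ q) ∧ (¬q ∨ r ∨ ¬r) ∧ (¬q ∨ ¬q ∨ q) ∧ (¬q ∨ ¬q ∨ ¬r)   (distribute ∨ over ∧)
≡ ¬q ∨ ¬r   (simplify)

¬q ∨ ¬r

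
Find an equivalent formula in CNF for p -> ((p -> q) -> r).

~p | ~q | r

p -> ((p -> q) -> r)
= ~p | ((p -> q) -> r)
= ~p | ~(p -> q) | r
= ~p | ~(~p | q) | r
= ~p | (~~p & ~q) | r
= ~p | (p & ~q) | r
= (~p | p | r) & (~p | ~q | r)
= ~p | ~q | r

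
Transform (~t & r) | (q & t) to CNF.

(~t | q) & (r | q) & (r | t)

(~t & r) | (q & t)
⇔ (~t | q) & (~t | t) & (r | q) & (r | t)   [distribute | over &]
⇔ (~t | q) & (r | q) & (r | t)   [simplify]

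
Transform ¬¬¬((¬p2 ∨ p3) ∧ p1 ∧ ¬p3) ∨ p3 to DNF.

(p2 ∧ ¬p3) ∨ ¬p1 ∨ p3

¬¬¬((¬p2 ∨ p3) ∧ p1 ∧ ¬p3) ∨ p3
⇔ ¬((¬p2 ∨ p3) ∧ p1 ∧ ¬p3) ∨ p3   [double negation]
⇔ ¬(¬p2 ∨ p3) ∨ ¬p1 ∨ ¬¬p3 ∨ p3   [De Morgan]
⇔ (¬¬p2 ∧ ¬p3) ∨ ¬p1 ∨ ¬¬p3 ∨ p3   [De Morgan]
⇔ (p2 ∧ ¬p3) ∨ ¬p1 ∨ ¬¬p3 ∨ p3   [double negation]
⇔ (p2 ∧ ¬p3) ∨ ¬p1 ∨ p3 ∨ p3   [double negation]
⇔ (p2 ∧ ¬p3) ∨ ¬p1 ∨ p3   [simplify]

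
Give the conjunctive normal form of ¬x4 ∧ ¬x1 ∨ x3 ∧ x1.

(¬x4 ∨ x3) ∧ (¬x4 ∨ x1) ∧ (¬x1 ∨ x3)

¬x4 ∧ ¬x1 ∨ x3 ∧ x1
= (¬x4 ∨ x3) ∧ (¬x4 ∨ x1) ∧ (¬x1 ∨ x3) ∧ (¬x1 ∨ x1)   [distribute ∨ over ∧]
= (¬x4 ∨ x3) ∧ (¬x4 ∨ x1) ∧ (¬x1 ∨ x3)   [simplify]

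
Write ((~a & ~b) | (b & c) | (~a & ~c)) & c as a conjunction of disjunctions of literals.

(~a | b) & c

((~a & ~b) | (b & c) | (~a & ~c)) & c
≡ (~a | b | ~a) & (~a | b | ~c) & (~a | c | ~a) & (~a | c | ~c) & (~b | b | ~a) & (~b | b | ~c) & (~b | c | ~a) & (~b | c | ~c) & c   [distribute | over &]
≡ (~a | b) & c   [simplify]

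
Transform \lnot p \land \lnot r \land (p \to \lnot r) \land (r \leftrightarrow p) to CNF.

\lnot p \land \lnot r \land (p \to \lnot r) \land (r \leftrightarrow p)
= \lnot p \land \lnot r \land (\lnot p \lor \lnot r) \land (r \leftrightarrow p)   [eliminate \to]
= \lnot p \land \lnot r \land (\lnot p \lor \lnot r) \land (r \to p) \land (p \to r)   [eliminate \leftrightarrow]
= \lnot p \land \lnot r \land (\lnot p \lor \lnot r) \land (\lnot r \lor p) \land (p \to r)   [eliminate \to]
= \lnot p \land \lnot r \land (\lnot p \lor \lnot r) \land (\lnot r \lor p) \land (\lnot p \lor r)   [eliminate \to]
= \lnot p \land \lnot r   [simplify]

\lnot p \land \lnot r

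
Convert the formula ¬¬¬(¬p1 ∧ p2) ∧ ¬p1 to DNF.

¬p2 ∧ ¬p1

¬¬¬(¬p1 ∧ p2) ∧ ¬p1
≡ ¬(¬p1 ∧ p2) ∧ ¬p1   [double negation]
≡ (¬¬p1 ∨ ¬p2) ∧ ¬p1   [De Morgan]
≡ (p1 ∨ ¬p2) ∧ ¬p1   [double negation]
≡ p1 ∧ ¬p1 ∨ ¬p2 ∧ ¬p1   [distribute ∧ over ∨]
≡ ¬p2 ∧ ¬p1   [simplify]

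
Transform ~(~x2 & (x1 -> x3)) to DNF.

x2 | (x1 & ~x3)

~(~x2 & (x1 -> x3))
≡ ~(~x2 & (~x1 | x3))   (eliminate ->)
≡ ~~x2 | ~(~x1 | x3)   (De Morgan)
≡ x2 | ~(~x1 | x3)   (double negation)
≡ x2 | (~~x1 & ~x3)   (De Morgan)
≡ x2 | (x1 & ~x3)   (double negation)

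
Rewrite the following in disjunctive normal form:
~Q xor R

~Q xor R
⇔ (~Q & ~R) | (~~Q & R)   — expand xor
⇔ (~Q & ~R) | (Q & R)   — double negation

(~Q & ~R) | (Q & R)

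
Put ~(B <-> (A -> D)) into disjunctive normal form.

(B & A & ~D) | (~A & ~B) | (D & ~B)

~(B <-> (A -> D))
≡ ~((B -> (A -> D)) & ((A -> D) -> B))   [eliminate <->]
≡ ~((~B | (A -> D)) & ((A -> D) -> B))   [eliminate ->]
≡ ~((~B | ~A | D) & ((A -> D) -> B))   [eliminate ->]
≡ ~((~B | ~A | D) & (~(A -> D) | B))   [eliminate ->]
≡ ~((~B | ~A | D) & (~(~A | D) | B))   [eliminate ->]
≡ ~(~B | ~A | D) | ~(~(~A | D) | B)   [De Morgan]
≡ (~~B & ~~A & ~D) | ~(~(~A | D) | B)   [De Morgan]
≡ (B & ~~A & ~D) | ~(~(~A | D) | B)   [double negation]
≡ (B & A & ~D) | ~(~(~A | D) | B)   [double negation]
≡ (B & A & ~D) | (~~(~A | D) & ~B)   [De Morgan]
≡ (B & A & ~D) | ((~A | D) & ~B)   [double negation]
≡ (B & A & ~D) | (~A & ~B) | (D & ~B)   [distribute & over |]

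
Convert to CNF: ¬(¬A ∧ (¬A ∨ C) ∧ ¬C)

¬(¬A ∧ (¬A ∨ C) ∧ ¬C)
= ¬¬A ∨ ¬(¬A ∨ C) ∨ ¬¬C   (De Morgan)
= A ∨ ¬(¬A ∨ C) ∨ ¬¬C   (double negation)
= A ∨ ¬¬A ∧ ¬C ∨ ¬¬C   (De Morgan)
= A ∨ A ∧ ¬C ∨ ¬¬C   (double negation)
= A ∨ A ∧ ¬C ∨ C   (double negation)
= (A ∨ A ∨ C) ∧ (A ∨ ¬C ∨ C)   (distribute ∨ over ∧)
= A ∨ C   (simplify)

A ∨ C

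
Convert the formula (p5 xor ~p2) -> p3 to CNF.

(p5 xor ~p2) -> p3
= ~(p5 xor ~p2) | p3
= ~((p5 | ~p2) & ~(p5 & ~p2)) | p3
= ~(p5 | ~p2) | ~~(p5 & ~p2) | p3
= (~p5 & ~~p2) | ~~(p5 & ~p2) | p3
= (~p5 & p2) | ~~(p5 & ~p2) | p3
= (~p5 & p2) | (p5 & ~p2) | p3
= (~p5 | p5 | p3) & (~p5 | ~p2 | p3) & (p2 | p5 | p3) & (p2 | ~p2 | p3)
= (~p5 | ~p2 | p3) & (p2 | p5 | p3)

(~p5 | ~p2 | p3) & (p2 | p5 | p3)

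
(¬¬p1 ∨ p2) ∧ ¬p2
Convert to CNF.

(¬¬p1 ∨ p2) ∧ ¬p2
⇔ (p1 ∨ p2) ∧ ¬p2

(p1 ∨ p2) ∧ ¬p2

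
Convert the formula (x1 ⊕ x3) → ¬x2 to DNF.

(x1 ⊕ x3) → ¬x2
≡ ¬(x1 ⊕ x3) ∨ ¬x2   — eliminate →
≡ ¬((x1 ∧ ¬x3) ∨ (¬x1 ∧ x3)) ∨ ¬x2   — expand ⊕
≡ (¬(x1 ∧ ¬x3) ∧ ¬(¬x1 ∧ x3)) ∨ ¬x2   — De Morgan
≡ ((¬x1 ∨ ¬¬x3) ∧ ¬(¬x1 ∧ x3)) ∨ ¬x2   — De Morgan
≡ ((¬x1 ∨ x3) ∧ ¬(¬x1 ∧ x3)) ∨ ¬x2   — double negation
≡ ((¬x1 ∨ x3) ∧ (¬¬x1 ∨ ¬x3)) ∨ ¬x2   — De Morgan
≡ ((¬x1 ∨ x3) ∧ (x1 ∨ ¬x3)) ∨ ¬x2   — double negation
≡ (¬x1 ∧ x1) ∨ (¬x1 ∧ ¬x3) ∨ (x3 ∧ x1) ∨ (x3 ∧ ¬x3) ∨ ¬x2   — distribute ∧ over ∨
≡ (¬x1 ∧ ¬x3) ∨ (x3 ∧ x1) ∨ ¬x2   — simplify

(¬x1 ∧ ¬x3) ∨ (x3 ∧ x1) ∨ ¬x2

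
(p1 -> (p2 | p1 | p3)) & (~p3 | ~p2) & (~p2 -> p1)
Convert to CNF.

(p1 -> (p2 | p1 | p3)) & (~p3 | ~p2) & (~p2 -> p1)
= (~p1 | p2 | p1 | p3) & (~p3 | ~p2) & (~p2 -> p1)   [eliminate ->]
= (~p1 | p2 | p1 | p3) & (~p3 | ~p2) & (~~p2 | p1)   [eliminate ->]
= (~p1 | p2 | p1 | p3) & (~p3 | ~p2) & (p2 | p1)   [double negation]
= (~p3 | ~p2) & (p2 | p1)   [simplify]

(~p3 | ~p2) & (p2 | p1)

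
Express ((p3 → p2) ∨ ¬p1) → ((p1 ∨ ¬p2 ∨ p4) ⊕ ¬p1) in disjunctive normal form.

((p3 → p2) ∨ ¬p1) → ((p1 ∨ ¬p2 ∨ p4) ⊕ ¬p1)
= ¬((p3 → p2) ∨ ¬p1) ∨ ((p1 ∨ ¬p2 ∨ p4) ⊕ ¬p1)
= ¬(¬p3 ∨ p2 ∨ ¬p1) ∨ ((p1 ∨ ¬p2 ∨ p4) ⊕ ¬p1)
= ¬(¬p3 ∨ p2 ∨ ¬p1) ∨ ((p1 ∨ ¬p2 ∨ p4) ∧ ¬¬p1) ∨ (¬(p1 ∨ ¬p2 ∨ p4) ∧ ¬p1)
= (¬¬p3 ∧ ¬p2 ∧ ¬¬p1) ∨ ((p1 ∨ ¬p2 ∨ p4) ∧ ¬¬p1) ∨ (¬(p1 ∨ ¬p2 ∨ p4) ∧ ¬p1)
= (p3 ∧ ¬p2 ∧ ¬¬p1) ∨ ((p1 ∨ ¬p2 ∨ p4) ∧ ¬¬p1) ∨ (¬(p1 ∨ ¬p2 ∨ p4) ∧ ¬p1)
= (p3 ∧ ¬p2 ∧ p1) ∨ ((p1 ∨ ¬p2 ∨ p4) ∧ ¬¬p1) ∨ (¬(p1 ∨ ¬p2 ∨ p4) ∧ ¬p1)
= (p3 ∧ ¬p2 ∧ p1) ∨ ((p1 ∨ ¬p2 ∨ p4) ∧ p1) ∨ (¬(p1 ∨ ¬p2 ∨ p4) ∧ ¬p1)
= (p3 ∧ ¬p2 ∧ p1) ∨ ((p1 ∨ ¬p2 ∨ p4) ∧ p1) ∨ (¬p1 ∧ ¬¬p2 ∧ ¬p4 ∧ ¬p1)
= (p3 ∧ ¬p2 ∧ p1) ∨ ((p1 ∨ ¬p2 ∨ p4) ∧ p1) ∨ (¬p1 ∧ p2 ∧ ¬p4 ∧ ¬p1)
= (p3 ∧ ¬p2 ∧ p1) ∨ (p1 ∧ p1) ∨ (¬p2 ∧ p1) ∨ (p4 ∧ p1) ∨ (¬p1 ∧ p2 ∧ ¬p4 ∧ ¬p1)
= p1 ∨ (¬p1 ∧ p2 ∧ ¬p4)

p1 ∨ (¬p1 ∧ p2 ∧ ¬p4)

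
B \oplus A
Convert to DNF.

B \oplus A
≡ (B \land \lnot A) \lor (\lnot B \land A)   — expand \oplus

(B \land \lnot A) \lor (\lnot B \land A)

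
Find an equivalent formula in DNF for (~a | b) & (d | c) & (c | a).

(~a & c) | (b & d & a) | (b & c)

(~a | b) & (d | c) & (c | a)
= (~a & d & c) | (~a & d & a) | (~a & c & c) | (~a & c & a) | (b & d & c) | (b & d & a) | (b & c & c) | (b & c & a)   — distribute & over |
= (~a & c) | (b & d & a) | (b & c)   — simplify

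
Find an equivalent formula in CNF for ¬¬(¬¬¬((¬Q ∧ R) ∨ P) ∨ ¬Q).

¬P ∨ ¬Q

¬¬(¬¬¬((¬Q ∧ R) ∨ P) ∨ ¬Q)
≡ ¬¬¬((¬Q ∧ R) ∨ P) ∨ ¬Q   [double negation]
≡ ¬((¬Q ∧ R) ∨ P) ∨ ¬Q   [double negation]
≡ (¬(¬Q ∧ R) ∧ ¬P) ∨ ¬Q   [De Morgan]
≡ ((¬¬Q ∨ ¬R) ∧ ¬P) ∨ ¬Q   [De Morgan]
≡ ((Q ∨ ¬R) ∧ ¬P) ∨ ¬Q   [double negation]
≡ (Q ∨ ¬R ∨ ¬Q) ∧ (¬P ∨ ¬Q)   [distribute ∨ over ∧]
≡ ¬P ∨ ¬Q   [simplify]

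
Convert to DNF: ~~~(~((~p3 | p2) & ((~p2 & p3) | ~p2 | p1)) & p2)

~~~(~((~p3 | p2) & ((~p2 & p3) | ~p2 | p1)) & p2)
= ~(~((~p3 | p2) & ((~p2 & p3) | ~p2 | p1)) & p2)   [double negation]
= ~~((~p3 | p2) & ((~p2 & p3) | ~p2 | p1)) | ~p2   [De Morgan]
= ((~p3 | p2) & ((~p2 & p3) | ~p2 | p1)) | ~p2   [double negation]
= (~p3 & ~p2 & p3) | (~p3 & ~p2) | (~p3 & p1) | (p2 & ~p2 & p3) | (p2 & ~p2) | (p2 & p1) | ~p2   [distribute & over |]
= (~p3 & p1) | (p2 & p1) | ~p2   [simplify]

(~p3 & p1) | (p2 & p1) | ~p2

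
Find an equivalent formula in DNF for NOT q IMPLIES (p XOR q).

NOT q IMPLIES (p XOR q)
⇔ NOT NOT q OR (p XOR q)   [eliminate IMPLIES]
⇔ NOT NOT q OR (p AND NOT q) OR (NOT p AND q)   [expand XOR]
⇔ q OR (p AND NOT q) OR (NOT p AND q)   [double negation]
⇔ q OR (p AND NOT q)   [simplify]

q OR (p AND NOT q)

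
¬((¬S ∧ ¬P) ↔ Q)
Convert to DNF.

¬((¬S ∧ ¬P) ↔ Q)
≡ ¬(((¬S ∧ ¬P) → Q) ∧ (Q → (¬S ∧ ¬P)))   [eliminate ↔]
≡ ¬((¬(¬S ∧ ¬P) ∨ Q) ∧ (Q → (¬S ∧ ¬P)))   [eliminate →]
≡ ¬((¬(¬S ∧ ¬P) ∨ Q) ∧ (¬Q ∨ (¬S ∧ ¬P)))   [eliminate →]
≡ ¬(¬(¬S ∧ ¬P) ∨ Q) ∨ ¬(¬Q ∨ (¬S ∧ ¬P))   [De Morgan]
≡ (¬¬(¬S ∧ ¬P) ∧ ¬Q) ∨ ¬(¬Q ∨ (¬S ∧ ¬P))   [De Morgan]
≡ (¬S ∧ ¬P ∧ ¬Q) ∨ ¬(¬Q ∨ (¬S ∧ ¬P))   [double negation]
≡ (¬S ∧ ¬P ∧ ¬Q) ∨ (¬¬Q ∧ ¬(¬S ∧ ¬P))   [De Morgan]
≡ (¬S ∧ ¬P ∧ ¬Q) ∨ (Q ∧ ¬(¬S ∧ ¬P))   [double negation]
≡ (¬S ∧ ¬P ∧ ¬Q) ∨ (Q ∧ (¬¬S ∨ ¬¬P))   [De Morgan]
≡ (¬S ∧ ¬P ∧ ¬Q) ∨ (Q ∧ (S ∨ ¬¬P))   [double negation]
≡ (¬S ∧ ¬P ∧ ¬Q) ∨ (Q ∧ (S ∨ P))   [double negation]
≡ (¬S ∧ ¬P ∧ ¬Q) ∨ (Q ∧ S) ∨ (Q ∧ P)   [distribute ∧ over ∨]

(¬S ∧ ¬P ∧ ¬Q) ∨ (Q ∧ S) ∨ (Q ∧ P)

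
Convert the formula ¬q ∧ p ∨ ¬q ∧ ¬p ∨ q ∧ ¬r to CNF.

¬q ∧ p ∨ ¬q ∧ ¬p ∨ q ∧ ¬r
≡ (¬q ∨ ¬q ∨ q) ∧ (¬q ∨ ¬q ∨ ¬r) ∧ (¬q ∨ ¬p ∨ q) ∧ (¬q ∨ ¬p ∨ ¬r) ∧ (p ∨ ¬q ∨ q) ∧ (p ∨ ¬q ∨ ¬r) ∧ (p ∨ ¬p ∨ q) ∧ (p ∨ ¬p ∨ ¬r)   [distribute ∨ over ∧]
≡ ¬q ∨ ¬r   [simplify]

¬q ∨ ¬r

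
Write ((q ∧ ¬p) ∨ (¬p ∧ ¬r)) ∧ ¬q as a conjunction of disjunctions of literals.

(q ∨ ¬r) ∧ ¬p ∧ ¬q

((q ∧ ¬p) ∨ (¬p ∧ ¬r)) ∧ ¬q
= (q ∨ ¬p) ∧ (q ∨ ¬r) ∧ (¬p ∨ ¬p) ∧ (¬p ∨ ¬r) ∧ ¬q   [distribute ∨ over ∧]
= (q ∨ ¬r) ∧ ¬p ∧ ¬q   [simplify]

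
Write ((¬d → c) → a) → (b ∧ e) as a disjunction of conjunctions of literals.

(d ∧ ¬a) ∨ (c ∧ ¬a) ∨ (b ∧ e)

((¬d → c) → a) → (b ∧ e)
≡ ¬((¬d → c) → a) ∨ (b ∧ e)
≡ ¬(¬(¬d → c) ∨ a) ∨ (b ∧ e)
≡ ¬(¬(¬¬d ∨ c) ∨ a) ∨ (b ∧ e)
≡ (¬¬(¬¬d ∨ c) ∧ ¬a) ∨ (b ∧ e)
≡ ((¬¬d ∨ c) ∧ ¬a) ∨ (b ∧ e)
≡ ((d ∨ c) ∧ ¬a) ∨ (b ∧ e)
≡ (d ∧ ¬a) ∨ (c ∧ ¬a) ∨ (b ∧ e)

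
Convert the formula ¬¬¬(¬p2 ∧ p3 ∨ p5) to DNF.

p2 ∧ ¬p5 ∨ ¬p3 ∧ ¬p5

¬¬¬(¬p2 ∧ p3 ∨ p5)
= ¬(¬p2 ∧ p3 ∨ p5)   [double negation]
= ¬(¬p2 ∧ p3) ∧ ¬p5   [De Morgan]
= (¬¬p2 ∨ ¬p3) ∧ ¬p5   [De Morgan]
= (p2 ∨ ¬p3) ∧ ¬p5   [double negation]
= p2 ∧ ¬p5 ∨ ¬p3 ∧ ¬p5   [distribute ∧ over ∨]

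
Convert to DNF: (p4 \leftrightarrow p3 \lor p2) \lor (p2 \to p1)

p3 \land p4 \lor p2 \land p4 \lor \lnot p2 \lor p1

(p4 \leftrightarrow p3 \lor p2) \lor (p2 \to p1)
≡ (p4 \to p3 \lor p2) \land (p3 \lor p2 \to p4) \lor (p2 \to p1)
≡ (\lnot p4 \lor p3 \lor p2) \land (p3 \lor p2 \to p4) \lor (p2 \to p1)
≡ (\lnot p4 \lor p3 \lor p2) \land (\lnot (p3 \lor p2) \lor p4) \lor (p2 \to p1)
≡ (\lnot p4 \lor p3 \lor p2) \land (\lnot (p3 \lor p2) \lor p4) \lor \lnot p2 \lor p1
≡ (\lnot p4 \lor p3 \lor p2) \land (\lnot p3 \land \lnot p2 \lor p4) \lor \lnot p2 \lor p1
≡ \lnot p4 \land \lnot p3 \land \lnot p2 \lor \lnot p4 \land p4 \lor p3 \land \lnot p3 \land \lnot p2 \lor p3 \land p4 \lor p2 \land \lnot p3 \land \lnot p2 \lor p2 \land p4 \lor \lnot p2 \lor p1
≡ p3 \land p4 \lor p2 \land p4 \lor \lnot p2 \lor p1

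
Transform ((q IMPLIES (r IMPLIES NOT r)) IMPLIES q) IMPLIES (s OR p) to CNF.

NOT q OR s OR p

((q IMPLIES (r IMPLIES NOT r)) IMPLIES q) IMPLIES (s OR p)
= NOT ((q IMPLIES (r IMPLIES NOT r)) IMPLIES q) OR s OR p   — eliminate IMPLIES
= NOT (NOT (q IMPLIES (r IMPLIES NOT r)) OR q) OR s OR p   — eliminate IMPLIES
= NOT (NOT (NOT q OR (r IMPLIES NOT r)) OR q) OR s OR p   — eliminate IMPLIES
= NOT (NOT (NOT q OR NOT r OR NOT r) OR q) OR s OR p   — eliminate IMPLIES
= (NOT NOT (NOT q OR NOT r OR NOT r) AND NOT q) OR s OR p   — De Morgan
= ((NOT q OR NOT r OR NOT r) AND NOT q) OR s OR p   — double negation
= (NOT q OR NOT r OR NOT r OR s OR p) AND (NOT q OR s OR p)   — distribute OR over AND
= NOT q OR s OR p   — simplify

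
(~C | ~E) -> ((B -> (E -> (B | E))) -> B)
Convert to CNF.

(~C | ~E) -> ((B -> (E -> (B | E))) -> B)
≡ ~(~C | ~E) | ((B -> (E -> (B | E))) -> B)   [eliminate ->]
≡ ~(~C | ~E) | ~(B -> (E -> (B | E))) | B   [eliminate ->]
≡ ~(~C | ~E) | ~(~B | (E -> (B | E))) | B   [eliminate ->]
≡ ~(~C | ~E) | ~(~B | ~E | B | E) | B   [eliminate ->]
≡ (~~C & ~~E) | ~(~B | ~E | B | E) | B   [De Morgan]
≡ (C & ~~E) | ~(~B | ~E | B | E) | B   [double negation]
≡ (C & E) | ~(~B | ~E | B | E) | B   [double negation]
≡ (C & E) | (~~B & ~~E & ~B & ~E) | B   [De Morgan]
≡ (C & E) | (B & ~~E & ~B & ~E) | B   [double negation]
≡ (C & E) | (B & E & ~B & ~E) | B   [double negation]
≡ (C | B | B) & (C | E | B) & (C | ~B | B) & (C | ~E | B) & (E | B | B) & (E | E | B) & (E | ~B | B) & (E | ~E | B)   [distribute | over &]
≡ (C | B) & (E | B)   [simplify]

(C | B) & (E | B)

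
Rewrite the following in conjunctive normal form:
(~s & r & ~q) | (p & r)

(~s | p) & r & (~q | p)

(~s & r & ~q) | (p & r)
≡ (~s | p) & (~s | r) & (r | p) & (r | r) & (~q | p) & (~q | r)   [distribute | over &]
≡ (~s | p) & r & (~q | p)   [simplify]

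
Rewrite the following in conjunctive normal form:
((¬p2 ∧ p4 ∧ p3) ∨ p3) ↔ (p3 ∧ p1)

((¬p2 ∧ p4 ∧ p3) ∨ p3) ↔ (p3 ∧ p1)
≡ (((¬p2 ∧ p4 ∧ p3) ∨ p3) → (p3 ∧ p1)) ∧ ((p3 ∧ p1) → ((¬p2 ∧ p4 ∧ p3) ∨ p3))   [eliminate ↔]
≡ (¬((¬p2 ∧ p4 ∧ p3) ∨ p3) ∨ (p3 ∧ p1)) ∧ ((p3 ∧ p1) → ((¬p2 ∧ p4 ∧ p3) ∨ p3))   [eliminate →]
≡ (¬((¬p2 ∧ p4 ∧ p3) ∨ p3) ∨ (p3 ∧ p1)) ∧ (¬(p3 ∧ p1) ∨ (¬p2 ∧ p4 ∧ p3) ∨ p3)   [eliminate →]
≡ ((¬(¬p2 ∧ p4 ∧ p3) ∧ ¬p3) ∨ (p3 ∧ p1)) ∧ (¬(p3 ∧ p1) ∨ (¬p2 ∧ p4 ∧ p3) ∨ p3)   [De Morgan]
≡ (((¬¬p2 ∨ ¬p4 ∨ ¬p3) ∧ ¬p3) ∨ (p3 ∧ p1)) ∧ (¬(p3 ∧ p1) ∨ (¬p2 ∧ p4 ∧ p3) ∨ p3)   [De Morgan]
≡ (((p2 ∨ ¬p4 ∨ ¬p3) ∧ ¬p3) ∨ (p3 ∧ p1)) ∧ (¬(p3 ∧ p1) ∨ (¬p2 ∧ p4 ∧ p3) ∨ p3)   [double negation]
≡ (((p2 ∨ ¬p4 ∨ ¬p3) ∧ ¬p3) ∨ (p3 ∧ p1)) ∧ (¬p3 ∨ ¬p1 ∨ (¬p2 ∧ p4 ∧ p3) ∨ p3)   [De Morgan]
≡ (p2 ∨ ¬p4 ∨ ¬p3 ∨ p3) ∧ (p2 ∨ ¬p4 ∨ ¬p3 ∨ p1) ∧ (¬p3 ∨ p3) ∧ (¬p3 ∨ p1) ∧ (¬p3 ∨ ¬p1 ∨ ¬p2 ∨ p3) ∧ (¬p3 ∨ ¬p1 ∨ p4 ∨ p3) ∧ (¬p3 ∨ ¬p1 ∨ p3 ∨ p3)   [distribute ∨ over ∧]
≡ ¬p3 ∨ p1   [simplify]

¬p3 ∨ p1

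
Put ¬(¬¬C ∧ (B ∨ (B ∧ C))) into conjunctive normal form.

¬C ∨ ¬B

¬(¬¬C ∧ (B ∨ (B ∧ C)))
≡ ¬¬¬C ∨ ¬(B ∨ (B ∧ C))   [De Morgan]
≡ ¬C ∨ ¬(B ∨ (B ∧ C))   [double negation]
≡ ¬C ∨ (¬B ∧ ¬(B ∧ C))   [De Morgan]
≡ ¬C ∨ (¬B ∧ (¬B ∨ ¬C))   [De Morgan]
≡ (¬C ∨ ¬B) ∧ (¬C ∨ ¬B ∨ ¬C)   [distribute ∨ over ∧]
≡ ¬C ∨ ¬B   [simplify]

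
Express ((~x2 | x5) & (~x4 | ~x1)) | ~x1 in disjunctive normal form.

((~x2 | x5) & (~x4 | ~x1)) | ~x1
≡ (~x2 & ~x4) | (~x2 & ~x1) | (x5 & ~x4) | (x5 & ~x1) | ~x1   [distribute & over |]
≡ (~x2 & ~x4) | (x5 & ~x4) | ~x1   [simplify]

(~x2 & ~x4) | (x5 & ~x4) | ~x1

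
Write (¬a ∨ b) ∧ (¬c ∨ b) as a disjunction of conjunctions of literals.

(¬a ∨ b) ∧ (¬c ∨ b)
= (¬a ∧ ¬c) ∨ (¬a ∧ b) ∨ (b ∧ ¬c) ∨ (b ∧ b)   (distribute ∧ over ∨)
= (¬a ∧ ¬c) ∨ b   (simplify)

(¬a ∧ ¬c) ∨ b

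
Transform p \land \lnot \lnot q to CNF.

p \land q

p \land \lnot \lnot q
≡ p \land q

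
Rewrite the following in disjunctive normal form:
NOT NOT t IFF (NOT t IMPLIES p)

NOT NOT t IFF (NOT t IMPLIES p)
⇔ (NOT NOT t IMPLIES (NOT t IMPLIES p)) AND ((NOT t IMPLIES p) IMPLIES NOT NOT t)   (eliminate IFF)
⇔ (NOT NOT NOT t OR (NOT t IMPLIES p)) AND ((NOT t IMPLIES p) IMPLIES NOT NOT t)   (eliminate IMPLIES)
⇔ (NOT NOT NOT t OR NOT NOT t OR p) AND ((NOT t IMPLIES p) IMPLIES NOT NOT t)   (eliminate IMPLIES)
⇔ (NOT NOT NOT t OR NOT NOT t OR p) AND (NOT (NOT t IMPLIES p) OR NOT NOT t)   (eliminate IMPLIES)
⇔ (NOT NOT NOT t OR NOT NOT t OR p) AND (NOT (NOT NOT t OR p) OR NOT NOT t)   (eliminate IMPLIES)
⇔ (NOT t OR NOT NOT t OR p) AND (NOT (NOT NOT t OR p) OR NOT NOT t)   (double negation)
⇔ (NOT t OR t OR p) AND (NOT (NOT NOT t OR p) OR NOT NOT t)   (double negation)
⇔ (NOT t OR t OR p) AND ((NOT NOT NOT t AND NOT p) OR NOT NOT t)   (De Morgan)
⇔ (NOT t OR t OR p) AND ((NOT t AND NOT p) OR NOT NOT t)   (double negation)
⇔ (NOT t OR t OR p) AND ((NOT t AND NOT p) OR t)   (double negation)
⇔ (NOT t AND NOT t AND NOT p) OR (NOT t AND t) OR (t AND NOT t AND NOT p) OR (t AND t) OR (p AND NOT t AND NOT p) OR (p AND t)   (distribute AND over OR)
⇔ (NOT t AND NOT p) OR t   (simplify)

(NOT t AND NOT p) OR t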